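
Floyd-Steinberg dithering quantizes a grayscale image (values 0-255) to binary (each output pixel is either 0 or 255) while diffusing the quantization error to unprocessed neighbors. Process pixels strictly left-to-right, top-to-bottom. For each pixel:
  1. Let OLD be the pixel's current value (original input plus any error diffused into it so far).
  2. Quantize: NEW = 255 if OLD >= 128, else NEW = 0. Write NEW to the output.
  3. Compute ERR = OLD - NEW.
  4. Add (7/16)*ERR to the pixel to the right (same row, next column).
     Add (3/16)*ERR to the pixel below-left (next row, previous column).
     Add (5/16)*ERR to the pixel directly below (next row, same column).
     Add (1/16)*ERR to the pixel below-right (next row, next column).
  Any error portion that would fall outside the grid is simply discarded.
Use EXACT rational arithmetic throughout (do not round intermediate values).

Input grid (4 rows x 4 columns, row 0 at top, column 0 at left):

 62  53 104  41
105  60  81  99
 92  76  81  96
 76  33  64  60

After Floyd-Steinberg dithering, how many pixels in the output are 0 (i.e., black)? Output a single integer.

Answer: 12

Derivation:
(0,0): OLD=62 → NEW=0, ERR=62
(0,1): OLD=641/8 → NEW=0, ERR=641/8
(0,2): OLD=17799/128 → NEW=255, ERR=-14841/128
(0,3): OLD=-19919/2048 → NEW=0, ERR=-19919/2048
(1,0): OLD=17843/128 → NEW=255, ERR=-14797/128
(1,1): OLD=16997/1024 → NEW=0, ERR=16997/1024
(1,2): OLD=1809225/32768 → NEW=0, ERR=1809225/32768
(1,3): OLD=59176271/524288 → NEW=0, ERR=59176271/524288
(2,0): OLD=966439/16384 → NEW=0, ERR=966439/16384
(2,1): OLD=57735197/524288 → NEW=0, ERR=57735197/524288
(2,2): OLD=176824113/1048576 → NEW=255, ERR=-90562767/1048576
(2,3): OLD=1626331277/16777216 → NEW=0, ERR=1626331277/16777216
(3,0): OLD=965370039/8388608 → NEW=0, ERR=965370039/8388608
(3,1): OLD=14126901417/134217728 → NEW=0, ERR=14126901417/134217728
(3,2): OLD=232179253591/2147483648 → NEW=0, ERR=232179253591/2147483648
(3,3): OLD=4542218547681/34359738368 → NEW=255, ERR=-4219514736159/34359738368
Output grid:
  Row 0: ..#.  (3 black, running=3)
  Row 1: #...  (3 black, running=6)
  Row 2: ..#.  (3 black, running=9)
  Row 3: ...#  (3 black, running=12)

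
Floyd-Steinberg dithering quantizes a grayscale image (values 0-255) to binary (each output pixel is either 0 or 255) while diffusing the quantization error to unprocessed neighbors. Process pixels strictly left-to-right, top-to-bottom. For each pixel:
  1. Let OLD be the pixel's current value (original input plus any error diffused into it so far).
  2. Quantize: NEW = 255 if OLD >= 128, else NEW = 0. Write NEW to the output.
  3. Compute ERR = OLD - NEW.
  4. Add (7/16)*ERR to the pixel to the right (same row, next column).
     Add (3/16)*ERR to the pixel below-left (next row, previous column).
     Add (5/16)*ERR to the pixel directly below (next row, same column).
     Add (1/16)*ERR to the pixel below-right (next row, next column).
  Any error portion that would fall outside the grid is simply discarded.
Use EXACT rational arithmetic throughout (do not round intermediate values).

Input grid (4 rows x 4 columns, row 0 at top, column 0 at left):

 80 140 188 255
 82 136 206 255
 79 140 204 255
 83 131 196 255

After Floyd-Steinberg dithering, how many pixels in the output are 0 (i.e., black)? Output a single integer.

(0,0): OLD=80 → NEW=0, ERR=80
(0,1): OLD=175 → NEW=255, ERR=-80
(0,2): OLD=153 → NEW=255, ERR=-102
(0,3): OLD=1683/8 → NEW=255, ERR=-357/8
(1,0): OLD=92 → NEW=0, ERR=92
(1,1): OLD=1097/8 → NEW=255, ERR=-943/8
(1,2): OLD=1747/16 → NEW=0, ERR=1747/16
(1,3): OLD=72307/256 → NEW=255, ERR=7027/256
(2,0): OLD=10963/128 → NEW=0, ERR=10963/128
(2,1): OLD=341725/2048 → NEW=255, ERR=-180515/2048
(2,2): OLD=6466387/32768 → NEW=255, ERR=-1889453/32768
(2,3): OLD=128542405/524288 → NEW=255, ERR=-5151035/524288
(3,0): OLD=3055239/32768 → NEW=0, ERR=3055239/32768
(3,1): OLD=36382685/262144 → NEW=255, ERR=-30464035/262144
(3,2): OLD=1004849493/8388608 → NEW=0, ERR=1004849493/8388608
(3,3): OLD=40363684323/134217728 → NEW=255, ERR=6138163683/134217728
Output grid:
  Row 0: .###  (1 black, running=1)
  Row 1: .#.#  (2 black, running=3)
  Row 2: .###  (1 black, running=4)
  Row 3: .#.#  (2 black, running=6)

Answer: 6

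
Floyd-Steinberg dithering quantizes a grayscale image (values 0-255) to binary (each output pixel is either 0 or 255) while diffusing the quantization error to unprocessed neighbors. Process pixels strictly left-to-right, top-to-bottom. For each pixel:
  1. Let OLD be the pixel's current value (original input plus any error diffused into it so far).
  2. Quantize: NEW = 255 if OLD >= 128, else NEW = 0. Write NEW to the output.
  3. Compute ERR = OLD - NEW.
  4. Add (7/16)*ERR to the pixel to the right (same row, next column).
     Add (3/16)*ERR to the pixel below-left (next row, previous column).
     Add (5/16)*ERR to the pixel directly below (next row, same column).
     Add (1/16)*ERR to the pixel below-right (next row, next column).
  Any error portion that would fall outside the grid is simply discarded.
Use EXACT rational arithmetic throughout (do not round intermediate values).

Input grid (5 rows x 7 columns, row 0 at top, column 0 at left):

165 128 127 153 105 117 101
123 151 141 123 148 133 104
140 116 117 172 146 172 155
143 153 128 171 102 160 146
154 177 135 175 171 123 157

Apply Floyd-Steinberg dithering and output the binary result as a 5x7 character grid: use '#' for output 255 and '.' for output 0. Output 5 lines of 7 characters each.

(0,0): OLD=165 → NEW=255, ERR=-90
(0,1): OLD=709/8 → NEW=0, ERR=709/8
(0,2): OLD=21219/128 → NEW=255, ERR=-11421/128
(0,3): OLD=233397/2048 → NEW=0, ERR=233397/2048
(0,4): OLD=5074419/32768 → NEW=255, ERR=-3281421/32768
(0,5): OLD=38371749/524288 → NEW=0, ERR=38371749/524288
(0,6): OLD=1115851651/8388608 → NEW=255, ERR=-1023243389/8388608
(1,0): OLD=14271/128 → NEW=0, ERR=14271/128
(1,1): OLD=210041/1024 → NEW=255, ERR=-51079/1024
(1,2): OLD=3873197/32768 → NEW=0, ERR=3873197/32768
(1,3): OLD=24375881/131072 → NEW=255, ERR=-9047479/131072
(1,4): OLD=900535771/8388608 → NEW=0, ERR=900535771/8388608
(1,5): OLD=11657337099/67108864 → NEW=255, ERR=-5455423221/67108864
(1,6): OLD=37463035461/1073741824 → NEW=0, ERR=37463035461/1073741824
(2,0): OLD=2711363/16384 → NEW=255, ERR=-1466557/16384
(2,1): OLD=47385937/524288 → NEW=0, ERR=47385937/524288
(2,2): OLD=1488302259/8388608 → NEW=255, ERR=-650792781/8388608
(2,3): OLD=9663926107/67108864 → NEW=255, ERR=-7448834213/67108864
(2,4): OLD=59823659371/536870912 → NEW=0, ERR=59823659371/536870912
(2,5): OLD=3583692558233/17179869184 → NEW=255, ERR=-797174083687/17179869184
(2,6): OLD=38626311482815/274877906944 → NEW=255, ERR=-31467554787905/274877906944
(3,0): OLD=1107079635/8388608 → NEW=255, ERR=-1032015405/8388608
(3,1): OLD=7199411991/67108864 → NEW=0, ERR=7199411991/67108864
(3,2): OLD=72761011733/536870912 → NEW=255, ERR=-64141070827/536870912
(3,3): OLD=214939547763/2147483648 → NEW=0, ERR=214939547763/2147483648
(3,4): OLD=45347522872787/274877906944 → NEW=255, ERR=-24746343397933/274877906944
(3,5): OLD=201458080265193/2199023255552 → NEW=0, ERR=201458080265193/2199023255552
(3,6): OLD=5186384412597687/35184372088832 → NEW=255, ERR=-3785630470054473/35184372088832
(4,0): OLD=145673860669/1073741824 → NEW=255, ERR=-128130304451/1073741824
(4,1): OLD=2202933276889/17179869184 → NEW=255, ERR=-2177933365031/17179869184
(4,2): OLD=18602011165911/274877906944 → NEW=0, ERR=18602011165911/274877906944
(4,3): OLD=465177134857837/2199023255552 → NEW=255, ERR=-95573795307923/2199023255552
(4,4): OLD=2591064830911191/17592186044416 → NEW=255, ERR=-1894942610414889/17592186044416
(4,5): OLD=44305870781129527/562949953421312 → NEW=0, ERR=44305870781129527/562949953421312
(4,6): OLD=1472994209405774001/9007199254740992 → NEW=255, ERR=-823841600553178959/9007199254740992
Row 0: #.#.#.#
Row 1: .#.#.#.
Row 2: #.##.##
Row 3: #.#.#.#
Row 4: ##.##.#

Answer: #.#.#.#
.#.#.#.
#.##.##
#.#.#.#
##.##.#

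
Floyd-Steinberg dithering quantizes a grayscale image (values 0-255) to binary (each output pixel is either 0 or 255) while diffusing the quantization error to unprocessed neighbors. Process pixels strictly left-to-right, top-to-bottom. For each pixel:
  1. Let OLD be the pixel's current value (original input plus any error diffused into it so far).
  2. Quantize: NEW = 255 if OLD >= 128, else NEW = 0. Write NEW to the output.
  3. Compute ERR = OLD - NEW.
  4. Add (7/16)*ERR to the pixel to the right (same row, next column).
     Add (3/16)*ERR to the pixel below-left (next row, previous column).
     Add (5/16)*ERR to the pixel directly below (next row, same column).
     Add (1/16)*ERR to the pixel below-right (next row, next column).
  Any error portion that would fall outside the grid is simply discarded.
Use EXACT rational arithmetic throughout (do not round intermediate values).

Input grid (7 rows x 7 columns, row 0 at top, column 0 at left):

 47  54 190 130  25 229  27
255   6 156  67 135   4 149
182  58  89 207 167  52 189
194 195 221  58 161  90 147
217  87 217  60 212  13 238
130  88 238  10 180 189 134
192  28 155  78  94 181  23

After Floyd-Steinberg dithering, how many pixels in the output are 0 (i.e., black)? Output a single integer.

(0,0): OLD=47 → NEW=0, ERR=47
(0,1): OLD=1193/16 → NEW=0, ERR=1193/16
(0,2): OLD=56991/256 → NEW=255, ERR=-8289/256
(0,3): OLD=474457/4096 → NEW=0, ERR=474457/4096
(0,4): OLD=4959599/65536 → NEW=0, ERR=4959599/65536
(0,5): OLD=274841097/1048576 → NEW=255, ERR=7454217/1048576
(0,6): OLD=505164351/16777216 → NEW=0, ERR=505164351/16777216
(1,0): OLD=72619/256 → NEW=255, ERR=7339/256
(1,1): OLD=79277/2048 → NEW=0, ERR=79277/2048
(1,2): OLD=12399153/65536 → NEW=255, ERR=-4312527/65536
(1,3): OLD=22695069/262144 → NEW=0, ERR=22695069/262144
(1,4): OLD=3440977655/16777216 → NEW=255, ERR=-837212425/16777216
(1,5): OLD=-702628697/134217728 → NEW=0, ERR=-702628697/134217728
(1,6): OLD=336217376489/2147483648 → NEW=255, ERR=-211390953751/2147483648
(2,0): OLD=6495167/32768 → NEW=255, ERR=-1860673/32768
(2,1): OLD=36393509/1048576 → NEW=0, ERR=36393509/1048576
(2,2): OLD=1715855279/16777216 → NEW=0, ERR=1715855279/16777216
(2,3): OLD=35611952119/134217728 → NEW=255, ERR=1386431479/134217728
(2,4): OLD=172179140903/1073741824 → NEW=255, ERR=-101625024217/1073741824
(2,5): OLD=-433590291315/34359738368 → NEW=0, ERR=-433590291315/34359738368
(2,6): OLD=83777567539115/549755813888 → NEW=255, ERR=-56410165002325/549755813888
(3,0): OLD=3066252751/16777216 → NEW=255, ERR=-1211937329/16777216
(3,1): OLD=25483867299/134217728 → NEW=255, ERR=-8741653341/134217728
(3,2): OLD=245427093785/1073741824 → NEW=255, ERR=-28377071335/1073741824
(3,3): OLD=164547459423/4294967296 → NEW=0, ERR=164547459423/4294967296
(3,4): OLD=80519495473615/549755813888 → NEW=255, ERR=-59668237067825/549755813888
(3,5): OLD=59010490906333/4398046511104 → NEW=0, ERR=59010490906333/4398046511104
(3,6): OLD=8445372673079619/70368744177664 → NEW=0, ERR=8445372673079619/70368744177664
(4,0): OLD=391301498433/2147483648 → NEW=255, ERR=-156306831807/2147483648
(4,1): OLD=870426741965/34359738368 → NEW=0, ERR=870426741965/34359738368
(4,2): OLD=122560943164707/549755813888 → NEW=255, ERR=-17626789376733/549755813888
(4,3): OLD=158077328999537/4398046511104 → NEW=0, ERR=158077328999537/4398046511104
(4,4): OLD=6991756828558339/35184372088832 → NEW=255, ERR=-1980258054093821/35184372088832
(4,5): OLD=9332508978704515/1125899906842624 → NEW=0, ERR=9332508978704515/1125899906842624
(4,6): OLD=5043490907626034565/18014398509481984 → NEW=255, ERR=449819287708128645/18014398509481984
(5,0): OLD=61574989486775/549755813888 → NEW=0, ERR=61574989486775/549755813888
(5,1): OLD=590910167323069/4398046511104 → NEW=255, ERR=-530591693008451/4398046511104
(5,2): OLD=6457097149062843/35184372088832 → NEW=255, ERR=-2514917733589317/35184372088832
(5,3): OLD=-6360360061661497/281474976710656 → NEW=0, ERR=-6360360061661497/281474976710656
(5,4): OLD=2816125684485218861/18014398509481984 → NEW=255, ERR=-1777545935432687059/18014398509481984
(5,5): OLD=21557443001184710493/144115188075855872 → NEW=255, ERR=-15191929958158536867/144115188075855872
(5,6): OLD=221826786185124555219/2305843009213693952 → NEW=0, ERR=221826786185124555219/2305843009213693952
(6,0): OLD=14382023382557135/70368744177664 → NEW=255, ERR=-3562006382747185/70368744177664
(6,1): OLD=-43064090475541605/1125899906842624 → NEW=0, ERR=-43064090475541605/1125899906842624
(6,2): OLD=1876240504116524145/18014398509481984 → NEW=0, ERR=1876240504116524145/18014398509481984
(6,3): OLD=13480030981510857263/144115188075855872 → NEW=0, ERR=13480030981510857263/144115188075855872
(6,4): OLD=23896916011663681613/288230376151711744 → NEW=0, ERR=23896916011663681613/288230376151711744
(6,5): OLD=7238548733503330628065/36893488147419103232 → NEW=255, ERR=-2169290744088540696095/36893488147419103232
(6,6): OLD=12248777255151824096279/590295810358705651712 → NEW=0, ERR=12248777255151824096279/590295810358705651712
Output grid:
  Row 0: ..#..#.  (5 black, running=5)
  Row 1: #.#.#.#  (3 black, running=8)
  Row 2: #..##.#  (3 black, running=11)
  Row 3: ###.#..  (3 black, running=14)
  Row 4: #.#.#.#  (3 black, running=17)
  Row 5: .##.##.  (3 black, running=20)
  Row 6: #....#.  (5 black, running=25)

Answer: 25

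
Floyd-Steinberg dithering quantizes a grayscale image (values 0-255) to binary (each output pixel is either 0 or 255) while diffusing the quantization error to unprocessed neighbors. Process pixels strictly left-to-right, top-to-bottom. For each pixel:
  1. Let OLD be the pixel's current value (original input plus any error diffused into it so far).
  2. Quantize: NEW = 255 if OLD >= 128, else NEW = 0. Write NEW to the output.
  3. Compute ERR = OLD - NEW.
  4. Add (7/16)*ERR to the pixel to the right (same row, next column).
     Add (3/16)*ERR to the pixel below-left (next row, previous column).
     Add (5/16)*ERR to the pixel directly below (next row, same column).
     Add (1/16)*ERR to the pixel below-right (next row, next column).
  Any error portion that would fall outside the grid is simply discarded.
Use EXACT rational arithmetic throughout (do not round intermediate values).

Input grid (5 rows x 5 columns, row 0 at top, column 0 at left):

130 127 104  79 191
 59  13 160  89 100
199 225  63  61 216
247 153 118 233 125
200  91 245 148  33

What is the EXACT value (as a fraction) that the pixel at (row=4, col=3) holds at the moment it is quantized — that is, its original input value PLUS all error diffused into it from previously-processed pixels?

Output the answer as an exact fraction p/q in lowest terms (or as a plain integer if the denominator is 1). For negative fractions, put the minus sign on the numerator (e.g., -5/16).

Answer: 2104071028886589/17592186044416

Derivation:
(0,0): OLD=130 → NEW=255, ERR=-125
(0,1): OLD=1157/16 → NEW=0, ERR=1157/16
(0,2): OLD=34723/256 → NEW=255, ERR=-30557/256
(0,3): OLD=109685/4096 → NEW=0, ERR=109685/4096
(0,4): OLD=13285171/65536 → NEW=255, ERR=-3426509/65536
(1,0): OLD=8575/256 → NEW=0, ERR=8575/256
(1,1): OLD=41081/2048 → NEW=0, ERR=41081/2048
(1,2): OLD=9241581/65536 → NEW=255, ERR=-7470099/65536
(1,3): OLD=7926313/262144 → NEW=0, ERR=7926313/262144
(1,4): OLD=413404251/4194304 → NEW=0, ERR=413404251/4194304
(2,0): OLD=6987075/32768 → NEW=255, ERR=-1368765/32768
(2,1): OLD=203124753/1048576 → NEW=255, ERR=-64262127/1048576
(2,2): OLD=125671027/16777216 → NEW=0, ERR=125671027/16777216
(2,3): OLD=22839185833/268435456 → NEW=0, ERR=22839185833/268435456
(2,4): OLD=1227993141599/4294967296 → NEW=255, ERR=132776481119/4294967296
(3,0): OLD=3732183571/16777216 → NEW=255, ERR=-546006509/16777216
(3,1): OLD=15891907223/134217728 → NEW=0, ERR=15891907223/134217728
(3,2): OLD=791412977197/4294967296 → NEW=255, ERR=-303803683283/4294967296
(3,3): OLD=2017831048677/8589934592 → NEW=255, ERR=-172602272283/8589934592
(3,4): OLD=18030272035865/137438953472 → NEW=255, ERR=-17016661099495/137438953472
(4,0): OLD=455332190909/2147483648 → NEW=255, ERR=-92276139331/2147483648
(4,1): OLD=6453122871869/68719476736 → NEW=0, ERR=6453122871869/68719476736
(4,2): OLD=294242116208947/1099511627776 → NEW=255, ERR=13866651126067/1099511627776
(4,3): OLD=2104071028886589/17592186044416 → NEW=0, ERR=2104071028886589/17592186044416
Target (4,3): original=148, with diffused error = 2104071028886589/17592186044416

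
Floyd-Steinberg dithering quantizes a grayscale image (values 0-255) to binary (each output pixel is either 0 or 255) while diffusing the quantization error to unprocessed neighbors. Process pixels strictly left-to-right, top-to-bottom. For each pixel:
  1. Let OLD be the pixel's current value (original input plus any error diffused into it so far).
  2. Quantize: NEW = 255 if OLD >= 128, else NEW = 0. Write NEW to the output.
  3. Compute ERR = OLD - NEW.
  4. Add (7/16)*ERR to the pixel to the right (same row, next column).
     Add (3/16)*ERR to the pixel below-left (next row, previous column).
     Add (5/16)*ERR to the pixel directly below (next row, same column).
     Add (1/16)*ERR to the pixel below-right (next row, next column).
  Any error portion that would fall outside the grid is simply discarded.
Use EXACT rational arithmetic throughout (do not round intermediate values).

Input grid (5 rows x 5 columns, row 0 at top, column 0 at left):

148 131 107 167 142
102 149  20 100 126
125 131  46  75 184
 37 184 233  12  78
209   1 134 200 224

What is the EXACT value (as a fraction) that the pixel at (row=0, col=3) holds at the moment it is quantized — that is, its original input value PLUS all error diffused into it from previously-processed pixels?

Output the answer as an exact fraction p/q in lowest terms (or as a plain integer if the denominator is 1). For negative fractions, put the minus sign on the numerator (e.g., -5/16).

(0,0): OLD=148 → NEW=255, ERR=-107
(0,1): OLD=1347/16 → NEW=0, ERR=1347/16
(0,2): OLD=36821/256 → NEW=255, ERR=-28459/256
(0,3): OLD=484819/4096 → NEW=0, ERR=484819/4096
Target (0,3): original=167, with diffused error = 484819/4096

Answer: 484819/4096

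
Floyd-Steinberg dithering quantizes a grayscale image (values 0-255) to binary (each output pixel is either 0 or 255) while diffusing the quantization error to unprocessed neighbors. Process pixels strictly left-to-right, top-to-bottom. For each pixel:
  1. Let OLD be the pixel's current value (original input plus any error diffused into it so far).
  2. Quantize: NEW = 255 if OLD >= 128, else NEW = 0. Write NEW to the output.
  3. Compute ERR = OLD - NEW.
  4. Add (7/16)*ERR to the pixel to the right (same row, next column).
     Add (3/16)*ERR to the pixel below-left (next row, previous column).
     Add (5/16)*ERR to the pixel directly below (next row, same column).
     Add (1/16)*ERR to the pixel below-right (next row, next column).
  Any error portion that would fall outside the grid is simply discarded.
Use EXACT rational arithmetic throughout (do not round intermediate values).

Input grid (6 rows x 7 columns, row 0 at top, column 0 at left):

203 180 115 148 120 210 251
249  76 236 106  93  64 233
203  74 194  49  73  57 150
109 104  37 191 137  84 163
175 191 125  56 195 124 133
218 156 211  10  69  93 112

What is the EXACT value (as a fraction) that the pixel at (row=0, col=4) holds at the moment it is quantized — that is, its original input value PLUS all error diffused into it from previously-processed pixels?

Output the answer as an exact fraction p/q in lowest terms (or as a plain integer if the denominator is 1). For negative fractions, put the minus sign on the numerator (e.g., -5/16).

(0,0): OLD=203 → NEW=255, ERR=-52
(0,1): OLD=629/4 → NEW=255, ERR=-391/4
(0,2): OLD=4623/64 → NEW=0, ERR=4623/64
(0,3): OLD=183913/1024 → NEW=255, ERR=-77207/1024
(0,4): OLD=1425631/16384 → NEW=0, ERR=1425631/16384
Target (0,4): original=120, with diffused error = 1425631/16384

Answer: 1425631/16384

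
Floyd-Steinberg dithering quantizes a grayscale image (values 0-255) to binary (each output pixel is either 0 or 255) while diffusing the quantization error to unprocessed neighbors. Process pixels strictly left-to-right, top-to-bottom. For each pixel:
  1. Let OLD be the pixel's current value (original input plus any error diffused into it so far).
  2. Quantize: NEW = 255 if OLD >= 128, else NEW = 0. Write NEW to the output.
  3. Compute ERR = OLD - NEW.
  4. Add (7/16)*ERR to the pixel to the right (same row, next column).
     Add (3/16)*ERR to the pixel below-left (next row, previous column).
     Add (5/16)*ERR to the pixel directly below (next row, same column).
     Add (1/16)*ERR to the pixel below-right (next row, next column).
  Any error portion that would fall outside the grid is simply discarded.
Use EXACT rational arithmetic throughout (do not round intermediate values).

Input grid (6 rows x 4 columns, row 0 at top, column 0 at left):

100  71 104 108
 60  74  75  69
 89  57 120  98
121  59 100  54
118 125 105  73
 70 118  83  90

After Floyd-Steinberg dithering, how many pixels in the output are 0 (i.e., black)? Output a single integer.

(0,0): OLD=100 → NEW=0, ERR=100
(0,1): OLD=459/4 → NEW=0, ERR=459/4
(0,2): OLD=9869/64 → NEW=255, ERR=-6451/64
(0,3): OLD=65435/1024 → NEW=0, ERR=65435/1024
(1,0): OLD=7217/64 → NEW=0, ERR=7217/64
(1,1): OLD=75031/512 → NEW=255, ERR=-55529/512
(1,2): OLD=249123/16384 → NEW=0, ERR=249123/16384
(1,3): OLD=23415141/262144 → NEW=0, ERR=23415141/262144
(2,0): OLD=851181/8192 → NEW=0, ERR=851181/8192
(2,1): OLD=20569023/262144 → NEW=0, ERR=20569023/262144
(2,2): OLD=88630507/524288 → NEW=255, ERR=-45062933/524288
(2,3): OLD=748766399/8388608 → NEW=0, ERR=748766399/8388608
(3,0): OLD=705406813/4194304 → NEW=255, ERR=-364140707/4194304
(3,1): OLD=2410254147/67108864 → NEW=0, ERR=2410254147/67108864
(3,2): OLD=118641747773/1073741824 → NEW=0, ERR=118641747773/1073741824
(3,3): OLD=2145126778923/17179869184 → NEW=0, ERR=2145126778923/17179869184
(4,0): OLD=104801041113/1073741824 → NEW=0, ERR=104801041113/1073741824
(4,1): OLD=1668308244939/8589934592 → NEW=255, ERR=-522125076021/8589934592
(4,2): OLD=38096174385067/274877906944 → NEW=255, ERR=-31997691885653/274877906944
(4,3): OLD=299055981854749/4398046511104 → NEW=0, ERR=299055981854749/4398046511104
(5,0): OLD=12246393159497/137438953472 → NEW=0, ERR=12246393159497/137438953472
(5,1): OLD=537714971247839/4398046511104 → NEW=0, ERR=537714971247839/4398046511104
(5,2): OLD=239832347539695/2199023255552 → NEW=0, ERR=239832347539695/2199023255552
(5,3): OLD=10674156680648787/70368744177664 → NEW=255, ERR=-7269873084655533/70368744177664
Output grid:
  Row 0: ..#.  (3 black, running=3)
  Row 1: .#..  (3 black, running=6)
  Row 2: ..#.  (3 black, running=9)
  Row 3: #...  (3 black, running=12)
  Row 4: .##.  (2 black, running=14)
  Row 5: ...#  (3 black, running=17)

Answer: 17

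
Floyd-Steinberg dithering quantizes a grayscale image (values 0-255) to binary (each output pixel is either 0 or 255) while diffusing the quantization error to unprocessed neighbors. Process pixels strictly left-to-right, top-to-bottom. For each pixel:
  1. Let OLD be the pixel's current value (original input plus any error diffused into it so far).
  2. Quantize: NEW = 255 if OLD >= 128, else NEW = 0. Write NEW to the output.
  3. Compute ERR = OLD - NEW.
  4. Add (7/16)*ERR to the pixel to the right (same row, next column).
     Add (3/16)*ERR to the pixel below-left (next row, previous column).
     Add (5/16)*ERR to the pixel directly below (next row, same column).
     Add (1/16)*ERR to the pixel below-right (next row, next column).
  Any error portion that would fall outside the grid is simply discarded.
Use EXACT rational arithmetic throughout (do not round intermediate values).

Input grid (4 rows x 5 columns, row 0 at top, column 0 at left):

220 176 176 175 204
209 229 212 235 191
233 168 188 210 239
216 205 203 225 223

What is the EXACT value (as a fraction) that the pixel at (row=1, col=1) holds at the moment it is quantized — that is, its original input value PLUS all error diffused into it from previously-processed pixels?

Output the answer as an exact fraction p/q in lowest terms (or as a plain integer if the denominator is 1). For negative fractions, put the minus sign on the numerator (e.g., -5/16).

(0,0): OLD=220 → NEW=255, ERR=-35
(0,1): OLD=2571/16 → NEW=255, ERR=-1509/16
(0,2): OLD=34493/256 → NEW=255, ERR=-30787/256
(0,3): OLD=501291/4096 → NEW=0, ERR=501291/4096
(0,4): OLD=16878381/65536 → NEW=255, ERR=166701/65536
(1,0): OLD=46177/256 → NEW=255, ERR=-19103/256
(1,1): OLD=291111/2048 → NEW=255, ERR=-231129/2048
Target (1,1): original=229, with diffused error = 291111/2048

Answer: 291111/2048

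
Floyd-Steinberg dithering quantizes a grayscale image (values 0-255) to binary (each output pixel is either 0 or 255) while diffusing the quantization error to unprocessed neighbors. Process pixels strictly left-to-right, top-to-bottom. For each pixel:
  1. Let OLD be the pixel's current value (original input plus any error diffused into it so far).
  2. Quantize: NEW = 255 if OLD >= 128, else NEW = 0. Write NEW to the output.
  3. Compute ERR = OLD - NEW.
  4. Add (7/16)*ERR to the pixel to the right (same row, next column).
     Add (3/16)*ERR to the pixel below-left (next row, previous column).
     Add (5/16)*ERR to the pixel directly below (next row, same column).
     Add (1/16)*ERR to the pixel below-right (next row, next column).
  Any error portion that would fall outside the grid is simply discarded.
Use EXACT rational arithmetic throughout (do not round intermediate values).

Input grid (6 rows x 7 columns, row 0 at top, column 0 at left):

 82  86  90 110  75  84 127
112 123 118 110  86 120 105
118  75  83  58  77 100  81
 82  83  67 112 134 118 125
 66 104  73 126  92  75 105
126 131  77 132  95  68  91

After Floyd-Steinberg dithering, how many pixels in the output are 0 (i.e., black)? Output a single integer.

(0,0): OLD=82 → NEW=0, ERR=82
(0,1): OLD=975/8 → NEW=0, ERR=975/8
(0,2): OLD=18345/128 → NEW=255, ERR=-14295/128
(0,3): OLD=125215/2048 → NEW=0, ERR=125215/2048
(0,4): OLD=3334105/32768 → NEW=0, ERR=3334105/32768
(0,5): OLD=67378927/524288 → NEW=255, ERR=-66314513/524288
(0,6): OLD=601151625/8388608 → NEW=0, ERR=601151625/8388608
(1,0): OLD=20541/128 → NEW=255, ERR=-12099/128
(1,1): OLD=106411/1024 → NEW=0, ERR=106411/1024
(1,2): OLD=4838023/32768 → NEW=255, ERR=-3517817/32768
(1,3): OLD=12351739/131072 → NEW=0, ERR=12351739/131072
(1,4): OLD=1167108881/8388608 → NEW=255, ERR=-971986159/8388608
(1,5): OLD=3327024481/67108864 → NEW=0, ERR=3327024481/67108864
(1,6): OLD=151589870223/1073741824 → NEW=255, ERR=-122214294897/1073741824
(2,0): OLD=1768585/16384 → NEW=0, ERR=1768585/16384
(2,1): OLD=67456755/524288 → NEW=255, ERR=-66236685/524288
(2,2): OLD=153875609/8388608 → NEW=0, ERR=153875609/8388608
(2,3): OLD=4498897169/67108864 → NEW=0, ERR=4498897169/67108864
(2,4): OLD=45798059041/536870912 → NEW=0, ERR=45798059041/536870912
(2,5): OLD=2134264590411/17179869184 → NEW=0, ERR=2134264590411/17179869184
(2,6): OLD=28279537270717/274877906944 → NEW=0, ERR=28279537270717/274877906944
(3,0): OLD=772129401/8388608 → NEW=0, ERR=772129401/8388608
(3,1): OLD=6306592389/67108864 → NEW=0, ERR=6306592389/67108864
(3,2): OLD=63630134559/536870912 → NEW=0, ERR=63630134559/536870912
(3,3): OLD=433670429769/2147483648 → NEW=255, ERR=-113937900471/2147483648
(3,4): OLD=45335317997177/274877906944 → NEW=255, ERR=-24758548273543/274877906944
(3,5): OLD=312344017834747/2199023255552 → NEW=255, ERR=-248406912331013/2199023255552
(3,6): OLD=4063565483188197/35184372088832 → NEW=0, ERR=4063565483188197/35184372088832
(4,0): OLD=120671913591/1073741824 → NEW=0, ERR=120671913591/1073741824
(4,1): OLD=3616550552075/17179869184 → NEW=255, ERR=-764316089845/17179869184
(4,2): OLD=23776674147717/274877906944 → NEW=0, ERR=23776674147717/274877906944
(4,3): OLD=302986653602631/2199023255552 → NEW=255, ERR=-257764276563129/2199023255552
(4,4): OLD=-209811390893211/17592186044416 → NEW=0, ERR=-209811390893211/17592186044416
(4,5): OLD=28432936318163493/562949953421312 → NEW=0, ERR=28432936318163493/562949953421312
(4,6): OLD=1406279545073265043/9007199254740992 → NEW=255, ERR=-890556264885687917/9007199254740992
(5,0): OLD=41995421092689/274877906944 → NEW=255, ERR=-28098445178031/274877906944
(5,1): OLD=210265860921627/2199023255552 → NEW=0, ERR=210265860921627/2199023255552
(5,2): OLD=2130499677005293/17592186044416 → NEW=0, ERR=2130499677005293/17592186044416
(5,3): OLD=21324948287546369/140737488355328 → NEW=255, ERR=-14563111243062271/140737488355328
(5,4): OLD=433658146006066347/9007199254740992 → NEW=0, ERR=433658146006066347/9007199254740992
(5,5): OLD=6165491244929677691/72057594037927936 → NEW=0, ERR=6165491244929677691/72057594037927936
(5,6): OLD=116091460887028229077/1152921504606846976 → NEW=0, ERR=116091460887028229077/1152921504606846976
Output grid:
  Row 0: ..#..#.  (5 black, running=5)
  Row 1: #.#.#.#  (3 black, running=8)
  Row 2: .#.....  (6 black, running=14)
  Row 3: ...###.  (4 black, running=18)
  Row 4: .#.#..#  (4 black, running=22)
  Row 5: #..#...  (5 black, running=27)

Answer: 27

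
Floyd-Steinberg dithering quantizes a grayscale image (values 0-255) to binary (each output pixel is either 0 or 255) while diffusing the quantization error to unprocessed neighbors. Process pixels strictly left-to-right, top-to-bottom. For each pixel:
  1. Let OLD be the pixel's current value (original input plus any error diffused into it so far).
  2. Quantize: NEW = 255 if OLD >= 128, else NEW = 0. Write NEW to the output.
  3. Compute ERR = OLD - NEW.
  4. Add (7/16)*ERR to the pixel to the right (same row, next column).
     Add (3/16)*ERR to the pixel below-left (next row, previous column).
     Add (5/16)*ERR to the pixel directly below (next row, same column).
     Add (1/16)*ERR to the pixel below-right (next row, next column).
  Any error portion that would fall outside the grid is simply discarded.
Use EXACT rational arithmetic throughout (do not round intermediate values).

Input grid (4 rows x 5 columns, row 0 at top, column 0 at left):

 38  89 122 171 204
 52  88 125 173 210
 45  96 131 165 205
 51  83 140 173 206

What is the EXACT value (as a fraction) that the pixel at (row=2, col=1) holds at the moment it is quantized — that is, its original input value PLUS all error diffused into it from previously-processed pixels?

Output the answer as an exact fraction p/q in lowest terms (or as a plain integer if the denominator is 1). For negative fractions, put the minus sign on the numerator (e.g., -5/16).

(0,0): OLD=38 → NEW=0, ERR=38
(0,1): OLD=845/8 → NEW=0, ERR=845/8
(0,2): OLD=21531/128 → NEW=255, ERR=-11109/128
(0,3): OLD=272445/2048 → NEW=255, ERR=-249795/2048
(0,4): OLD=4936107/32768 → NEW=255, ERR=-3419733/32768
(1,0): OLD=10711/128 → NEW=0, ERR=10711/128
(1,1): OLD=147169/1024 → NEW=255, ERR=-113951/1024
(1,2): OLD=1078901/32768 → NEW=0, ERR=1078901/32768
(1,3): OLD=16291857/131072 → NEW=0, ERR=16291857/131072
(1,4): OLD=470063379/2097152 → NEW=255, ERR=-64710381/2097152
(2,0): OLD=823867/16384 → NEW=0, ERR=823867/16384
(2,1): OLD=49612345/524288 → NEW=0, ERR=49612345/524288
Target (2,1): original=96, with diffused error = 49612345/524288

Answer: 49612345/524288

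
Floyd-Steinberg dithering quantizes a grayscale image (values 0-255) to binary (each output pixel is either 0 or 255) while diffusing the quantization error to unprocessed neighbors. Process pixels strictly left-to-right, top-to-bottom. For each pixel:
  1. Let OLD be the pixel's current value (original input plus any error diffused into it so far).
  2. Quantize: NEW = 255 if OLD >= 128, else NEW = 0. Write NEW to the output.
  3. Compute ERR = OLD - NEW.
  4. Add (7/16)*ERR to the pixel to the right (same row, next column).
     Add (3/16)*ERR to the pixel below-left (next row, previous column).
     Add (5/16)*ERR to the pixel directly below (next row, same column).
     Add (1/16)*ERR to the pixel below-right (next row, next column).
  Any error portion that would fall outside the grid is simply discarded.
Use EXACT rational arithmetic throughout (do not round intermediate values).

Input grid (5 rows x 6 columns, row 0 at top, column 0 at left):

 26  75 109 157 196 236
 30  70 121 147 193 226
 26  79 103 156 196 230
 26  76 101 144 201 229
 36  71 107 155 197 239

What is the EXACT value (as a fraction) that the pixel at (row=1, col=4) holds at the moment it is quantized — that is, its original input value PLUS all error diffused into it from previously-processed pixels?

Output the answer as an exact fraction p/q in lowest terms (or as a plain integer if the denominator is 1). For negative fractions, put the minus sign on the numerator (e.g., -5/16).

Answer: 1151063981/8388608

Derivation:
(0,0): OLD=26 → NEW=0, ERR=26
(0,1): OLD=691/8 → NEW=0, ERR=691/8
(0,2): OLD=18789/128 → NEW=255, ERR=-13851/128
(0,3): OLD=224579/2048 → NEW=0, ERR=224579/2048
(0,4): OLD=7994581/32768 → NEW=255, ERR=-361259/32768
(0,5): OLD=121203155/524288 → NEW=255, ERR=-12490285/524288
(1,0): OLD=6953/128 → NEW=0, ERR=6953/128
(1,1): OLD=104543/1024 → NEW=0, ERR=104543/1024
(1,2): OLD=5171083/32768 → NEW=255, ERR=-3184757/32768
(1,3): OLD=17028431/131072 → NEW=255, ERR=-16394929/131072
(1,4): OLD=1151063981/8388608 → NEW=255, ERR=-988031059/8388608
Target (1,4): original=193, with diffused error = 1151063981/8388608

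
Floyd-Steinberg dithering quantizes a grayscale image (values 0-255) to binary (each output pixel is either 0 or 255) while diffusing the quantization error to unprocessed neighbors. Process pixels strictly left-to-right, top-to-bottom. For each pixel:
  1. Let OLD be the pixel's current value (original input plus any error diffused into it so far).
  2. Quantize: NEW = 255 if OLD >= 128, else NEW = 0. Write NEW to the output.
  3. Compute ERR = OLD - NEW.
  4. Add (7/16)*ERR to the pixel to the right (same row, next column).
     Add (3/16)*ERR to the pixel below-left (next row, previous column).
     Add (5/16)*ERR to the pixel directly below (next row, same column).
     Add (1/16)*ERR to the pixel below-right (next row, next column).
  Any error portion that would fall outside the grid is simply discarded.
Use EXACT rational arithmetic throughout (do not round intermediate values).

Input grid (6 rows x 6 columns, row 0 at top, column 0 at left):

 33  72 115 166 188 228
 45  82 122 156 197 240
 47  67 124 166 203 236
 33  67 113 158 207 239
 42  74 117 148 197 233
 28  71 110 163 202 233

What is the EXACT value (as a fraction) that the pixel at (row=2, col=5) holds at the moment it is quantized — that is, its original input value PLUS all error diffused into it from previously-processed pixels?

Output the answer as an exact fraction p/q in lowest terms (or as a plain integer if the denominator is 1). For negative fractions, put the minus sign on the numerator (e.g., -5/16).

(0,0): OLD=33 → NEW=0, ERR=33
(0,1): OLD=1383/16 → NEW=0, ERR=1383/16
(0,2): OLD=39121/256 → NEW=255, ERR=-26159/256
(0,3): OLD=496823/4096 → NEW=0, ERR=496823/4096
(0,4): OLD=15798529/65536 → NEW=255, ERR=-913151/65536
(0,5): OLD=232683271/1048576 → NEW=255, ERR=-34703609/1048576
(1,0): OLD=18309/256 → NEW=0, ERR=18309/256
(1,1): OLD=252323/2048 → NEW=0, ERR=252323/2048
(1,2): OLD=11279711/65536 → NEW=255, ERR=-5431969/65536
(1,3): OLD=38965939/262144 → NEW=255, ERR=-27880781/262144
(1,4): OLD=2474473465/16777216 → NEW=255, ERR=-1803716615/16777216
(1,5): OLD=48788437759/268435456 → NEW=255, ERR=-19662603521/268435456
(2,0): OLD=3029425/32768 → NEW=0, ERR=3029425/32768
(2,1): OLD=141429419/1048576 → NEW=255, ERR=-125957461/1048576
(2,2): OLD=558735041/16777216 → NEW=0, ERR=558735041/16777216
(2,3): OLD=16373923577/134217728 → NEW=0, ERR=16373923577/134217728
(2,4): OLD=869278231659/4294967296 → NEW=255, ERR=-225938428821/4294967296
(2,5): OLD=12601467772829/68719476736 → NEW=255, ERR=-4921998794851/68719476736
Target (2,5): original=236, with diffused error = 12601467772829/68719476736

Answer: 12601467772829/68719476736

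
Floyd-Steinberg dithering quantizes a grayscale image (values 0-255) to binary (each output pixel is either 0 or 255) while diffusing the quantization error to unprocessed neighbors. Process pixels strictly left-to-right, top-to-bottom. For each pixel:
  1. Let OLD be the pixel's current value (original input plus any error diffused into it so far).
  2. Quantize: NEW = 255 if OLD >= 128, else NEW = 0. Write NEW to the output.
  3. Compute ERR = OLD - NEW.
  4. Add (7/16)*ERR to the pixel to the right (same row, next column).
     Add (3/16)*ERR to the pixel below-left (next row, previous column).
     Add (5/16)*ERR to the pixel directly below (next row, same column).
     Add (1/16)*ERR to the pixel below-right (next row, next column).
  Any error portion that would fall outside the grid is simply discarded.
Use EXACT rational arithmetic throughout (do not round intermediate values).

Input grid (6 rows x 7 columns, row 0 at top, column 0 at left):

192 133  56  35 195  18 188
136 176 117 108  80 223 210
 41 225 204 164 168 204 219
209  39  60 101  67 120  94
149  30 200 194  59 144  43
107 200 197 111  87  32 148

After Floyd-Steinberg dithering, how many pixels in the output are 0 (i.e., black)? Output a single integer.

(0,0): OLD=192 → NEW=255, ERR=-63
(0,1): OLD=1687/16 → NEW=0, ERR=1687/16
(0,2): OLD=26145/256 → NEW=0, ERR=26145/256
(0,3): OLD=326375/4096 → NEW=0, ERR=326375/4096
(0,4): OLD=15064145/65536 → NEW=255, ERR=-1647535/65536
(0,5): OLD=7341623/1048576 → NEW=0, ERR=7341623/1048576
(0,6): OLD=3205507969/16777216 → NEW=255, ERR=-1072682111/16777216
(1,0): OLD=34837/256 → NEW=255, ERR=-30443/256
(1,1): OLD=352531/2048 → NEW=255, ERR=-169709/2048
(1,2): OLD=8794383/65536 → NEW=255, ERR=-7917297/65536
(1,3): OLD=21421411/262144 → NEW=0, ERR=21421411/262144
(1,4): OLD=1915750857/16777216 → NEW=0, ERR=1915750857/16777216
(1,5): OLD=35109438617/134217728 → NEW=255, ERR=883917977/134217728
(1,6): OLD=415191435223/2147483648 → NEW=255, ERR=-132416895017/2147483648
(2,0): OLD=-383359/32768 → NEW=0, ERR=-383359/32768
(2,1): OLD=171863835/1048576 → NEW=255, ERR=-95523045/1048576
(2,2): OLD=2290672913/16777216 → NEW=255, ERR=-1987517167/16777216
(2,3): OLD=20343035337/134217728 → NEW=255, ERR=-13882485303/134217728
(2,4): OLD=176924703193/1073741824 → NEW=255, ERR=-96879461927/1073741824
(2,5): OLD=5571753022899/34359738368 → NEW=255, ERR=-3189980260941/34359738368
(2,6): OLD=87699592815637/549755813888 → NEW=255, ERR=-52488139725803/549755813888
(3,0): OLD=3158531569/16777216 → NEW=255, ERR=-1119658511/16777216
(3,1): OLD=-5584650851/134217728 → NEW=0, ERR=-5584650851/134217728
(3,2): OLD=-21809314713/1073741824 → NEW=0, ERR=-21809314713/1073741824
(3,3): OLD=152340672001/4294967296 → NEW=0, ERR=152340672001/4294967296
(3,4): OLD=16740146233841/549755813888 → NEW=0, ERR=16740146233841/549755813888
(3,5): OLD=355223530871267/4398046511104 → NEW=0, ERR=355223530871267/4398046511104
(3,6): OLD=6593383606366717/70368744177664 → NEW=0, ERR=6593383606366717/70368744177664
(4,0): OLD=258434770559/2147483648 → NEW=0, ERR=258434770559/2147483648
(4,1): OLD=2118891299187/34359738368 → NEW=0, ERR=2118891299187/34359738368
(4,2): OLD=123520417027997/549755813888 → NEW=255, ERR=-16667315513443/549755813888
(4,3): OLD=863161468681679/4398046511104 → NEW=255, ERR=-258340391649841/4398046511104
(4,4): OLD=2117323227514877/35184372088832 → NEW=0, ERR=2117323227514877/35184372088832
(4,5): OLD=242112883777279293/1125899906842624 → NEW=255, ERR=-44991592467589827/1125899906842624
(4,6): OLD=1078085901046978235/18014398509481984 → NEW=0, ERR=1078085901046978235/18014398509481984
(5,0): OLD=85855327628297/549755813888 → NEW=255, ERR=-54332404913143/549755813888
(5,1): OLD=782280214353667/4398046511104 → NEW=255, ERR=-339221645977853/4398046511104
(5,2): OLD=5158797685981765/35184372088832 → NEW=255, ERR=-3813217196670395/35184372088832
(5,3): OLD=15373285138381753/281474976710656 → NEW=0, ERR=15373285138381753/281474976710656
(5,4): OLD=2135366452936873235/18014398509481984 → NEW=0, ERR=2135366452936873235/18014398509481984
(5,5): OLD=12444968502817127011/144115188075855872 → NEW=0, ERR=12444968502817127011/144115188075855872
(5,6): OLD=465744057089374225517/2305843009213693952 → NEW=255, ERR=-122245910260117732243/2305843009213693952
Output grid:
  Row 0: #...#.#  (4 black, running=4)
  Row 1: ###..##  (2 black, running=6)
  Row 2: .######  (1 black, running=7)
  Row 3: #......  (6 black, running=13)
  Row 4: ..##.#.  (4 black, running=17)
  Row 5: ###...#  (3 black, running=20)

Answer: 20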